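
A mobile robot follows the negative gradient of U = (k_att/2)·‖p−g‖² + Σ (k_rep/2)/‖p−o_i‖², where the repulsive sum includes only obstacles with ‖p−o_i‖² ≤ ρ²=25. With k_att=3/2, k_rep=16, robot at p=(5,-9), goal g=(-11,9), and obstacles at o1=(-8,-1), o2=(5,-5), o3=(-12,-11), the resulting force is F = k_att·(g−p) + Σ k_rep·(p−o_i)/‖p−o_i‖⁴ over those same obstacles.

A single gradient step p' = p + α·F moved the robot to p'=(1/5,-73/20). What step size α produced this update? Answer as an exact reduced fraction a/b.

α = 1/5

F_att = 3/2·(g−p) = 3/2·(-16,18) = (-24.0000,27.0000)
o1: d²=233 > ρ²=25 → inactive
o2: d²=16 ≤ ρ²=25; F_rep = 16·(0,-4)/16² = (0.0000,-0.2500)
o3: d²=293 > ρ²=25 → inactive
F = F_att + ΣF_rep = (-24.0000,26.7500)
Δp = p'−p = (-4.8000,5.3500); α = Δx/Fx = (-24/5) / (-24) = 1/5
check: Δy/Fy = (107/20) / (107/4) = 1/5 ✓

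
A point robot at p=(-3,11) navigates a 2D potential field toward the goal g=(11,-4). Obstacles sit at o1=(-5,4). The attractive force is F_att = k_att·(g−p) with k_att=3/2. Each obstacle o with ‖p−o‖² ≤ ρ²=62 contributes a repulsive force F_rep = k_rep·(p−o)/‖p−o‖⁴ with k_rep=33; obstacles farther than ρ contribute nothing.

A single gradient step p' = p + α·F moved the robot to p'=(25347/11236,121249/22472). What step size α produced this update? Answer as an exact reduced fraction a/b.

F_att = 3/2·(g−p) = 3/2·(14,-15) = (21.0000,-22.5000)
o1: d²=53 ≤ ρ²=62; F_rep = 33·(2,7)/53² = (0.0235,0.0822)
F = F_att + ΣF_rep = (21.0235,-22.4178)
Δp = p'−p = (5.2559,-5.6044); α = Δx/Fx = (59055/11236) / (59055/2809) = 1/4
check: Δy/Fy = (-125943/22472) / (-125943/5618) = 1/4 ✓

α = 1/4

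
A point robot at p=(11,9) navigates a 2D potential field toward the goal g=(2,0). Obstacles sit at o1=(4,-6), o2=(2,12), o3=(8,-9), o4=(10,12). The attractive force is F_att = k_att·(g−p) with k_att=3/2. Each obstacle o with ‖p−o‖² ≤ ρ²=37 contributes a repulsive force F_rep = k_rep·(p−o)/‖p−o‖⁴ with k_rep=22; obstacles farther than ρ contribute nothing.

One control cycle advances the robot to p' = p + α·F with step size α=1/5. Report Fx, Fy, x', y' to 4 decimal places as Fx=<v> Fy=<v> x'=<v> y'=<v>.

F_att = 3/2·(g−p) = 3/2·(-9,-9) = (-13.5000,-13.5000)
o1: d²=274 > ρ²=37 → inactive
o2: d²=90 > ρ²=37 → inactive
o3: d²=333 > ρ²=37 → inactive
o4: d²=10 ≤ ρ²=37; F_rep = 22·(1,-3)/10² = (0.2200,-0.6600)
F = F_att + ΣF_rep = (-13.2800,-14.1600)
p' = p + 1/5·F = (8.3440,6.1680)

Fx=-13.2800 Fy=-14.1600 x'=8.3440 y'=6.1680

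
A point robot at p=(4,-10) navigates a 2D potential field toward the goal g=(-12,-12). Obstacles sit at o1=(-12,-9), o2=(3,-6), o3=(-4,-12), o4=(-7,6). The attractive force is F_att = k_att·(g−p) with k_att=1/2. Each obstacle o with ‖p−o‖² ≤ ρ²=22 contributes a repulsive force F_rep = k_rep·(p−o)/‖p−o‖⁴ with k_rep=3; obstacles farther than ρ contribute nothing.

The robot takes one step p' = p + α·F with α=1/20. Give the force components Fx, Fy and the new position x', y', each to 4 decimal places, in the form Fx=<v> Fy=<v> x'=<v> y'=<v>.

Fx=-7.9896 Fy=-1.0415 x'=3.6005 y'=-10.0521

F_att = 1/2·(g−p) = 1/2·(-16,-2) = (-8.0000,-1.0000)
o1: d²=257 > ρ²=22 → inactive
o2: d²=17 ≤ ρ²=22; F_rep = 3·(1,-4)/17² = (0.0104,-0.0415)
o3: d²=68 > ρ²=22 → inactive
o4: d²=377 > ρ²=22 → inactive
F = F_att + ΣF_rep = (-7.9896,-1.0415)
p' = p + 1/20·F = (3.6005,-10.0521)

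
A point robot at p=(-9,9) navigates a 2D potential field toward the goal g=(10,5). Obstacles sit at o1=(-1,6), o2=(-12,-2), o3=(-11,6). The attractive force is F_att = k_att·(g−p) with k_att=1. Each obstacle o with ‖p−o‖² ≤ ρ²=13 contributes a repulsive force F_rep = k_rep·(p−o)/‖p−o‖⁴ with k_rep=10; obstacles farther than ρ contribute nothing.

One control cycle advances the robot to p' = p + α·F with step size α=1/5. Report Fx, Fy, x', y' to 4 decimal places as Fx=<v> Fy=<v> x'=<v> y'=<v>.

F_att = 1·(g−p) = 1·(19,-4) = (19.0000,-4.0000)
o1: d²=73 > ρ²=13 → inactive
o2: d²=130 > ρ²=13 → inactive
o3: d²=13 ≤ ρ²=13; F_rep = 10·(2,3)/13² = (0.1183,0.1775)
F = F_att + ΣF_rep = (19.1183,-3.8225)
p' = p + 1/5·F = (-5.1763,8.2355)

Fx=19.1183 Fy=-3.8225 x'=-5.1763 y'=8.2355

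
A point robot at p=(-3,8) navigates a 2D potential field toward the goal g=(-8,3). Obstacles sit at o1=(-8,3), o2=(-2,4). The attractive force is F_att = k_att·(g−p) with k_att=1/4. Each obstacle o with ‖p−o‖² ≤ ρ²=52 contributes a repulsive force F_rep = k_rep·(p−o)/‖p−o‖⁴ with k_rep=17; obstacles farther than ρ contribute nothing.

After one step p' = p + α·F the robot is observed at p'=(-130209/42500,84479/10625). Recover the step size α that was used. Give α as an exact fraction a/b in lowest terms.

F_att = 1/4·(g−p) = 1/4·(-5,-5) = (-1.2500,-1.2500)
o1: d²=50 ≤ ρ²=52; F_rep = 17·(5,5)/50² = (0.0340,0.0340)
o2: d²=17 ≤ ρ²=52; F_rep = 17·(-1,4)/17² = (-0.0588,0.2353)
F = F_att + ΣF_rep = (-1.2748,-0.9807)
Δp = p'−p = (-0.0637,-0.0490); α = Δx/Fx = (-2709/42500) / (-2709/2125) = 1/20
check: Δy/Fy = (-521/10625) / (-2084/2125) = 1/20 ✓

α = 1/20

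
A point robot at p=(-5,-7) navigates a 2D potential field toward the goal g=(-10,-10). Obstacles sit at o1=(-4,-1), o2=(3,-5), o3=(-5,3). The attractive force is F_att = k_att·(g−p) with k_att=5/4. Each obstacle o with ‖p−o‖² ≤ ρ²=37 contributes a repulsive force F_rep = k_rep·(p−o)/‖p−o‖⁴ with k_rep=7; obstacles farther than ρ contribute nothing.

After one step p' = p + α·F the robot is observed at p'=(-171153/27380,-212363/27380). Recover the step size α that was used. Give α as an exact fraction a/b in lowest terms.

F_att = 5/4·(g−p) = 5/4·(-5,-3) = (-6.2500,-3.7500)
o1: d²=37 ≤ ρ²=37; F_rep = 7·(-1,-6)/37² = (-0.0051,-0.0307)
o2: d²=68 > ρ²=37 → inactive
o3: d²=100 > ρ²=37 → inactive
F = F_att + ΣF_rep = (-6.2551,-3.7807)
Δp = p'−p = (-1.2510,-0.7561); α = Δx/Fx = (-34253/27380) / (-34253/5476) = 1/5
check: Δy/Fy = (-20703/27380) / (-20703/5476) = 1/5 ✓

α = 1/5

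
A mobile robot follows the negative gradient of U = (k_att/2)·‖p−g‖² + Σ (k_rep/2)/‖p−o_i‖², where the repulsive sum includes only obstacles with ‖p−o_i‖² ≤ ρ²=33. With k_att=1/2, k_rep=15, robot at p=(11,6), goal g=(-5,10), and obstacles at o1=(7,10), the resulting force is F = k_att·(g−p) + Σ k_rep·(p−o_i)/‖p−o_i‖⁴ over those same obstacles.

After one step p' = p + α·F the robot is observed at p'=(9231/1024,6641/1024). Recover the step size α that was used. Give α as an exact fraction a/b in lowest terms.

α = 1/4

F_att = 1/2·(g−p) = 1/2·(-16,4) = (-8.0000,2.0000)
o1: d²=32 ≤ ρ²=33; F_rep = 15·(4,-4)/32² = (0.0586,-0.0586)
F = F_att + ΣF_rep = (-7.9414,1.9414)
Δp = p'−p = (-1.9854,0.4854); α = Δx/Fx = (-2033/1024) / (-2033/256) = 1/4
check: Δy/Fy = (497/1024) / (497/256) = 1/4 ✓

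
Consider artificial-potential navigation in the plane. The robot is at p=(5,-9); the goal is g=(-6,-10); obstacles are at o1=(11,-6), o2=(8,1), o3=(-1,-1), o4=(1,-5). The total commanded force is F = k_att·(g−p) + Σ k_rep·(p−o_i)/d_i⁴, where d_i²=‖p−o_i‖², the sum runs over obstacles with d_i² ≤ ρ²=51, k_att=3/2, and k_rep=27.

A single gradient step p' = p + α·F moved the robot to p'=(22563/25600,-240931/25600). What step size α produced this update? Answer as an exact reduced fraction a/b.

F_att = 3/2·(g−p) = 3/2·(-11,-1) = (-16.5000,-1.5000)
o1: d²=45 ≤ ρ²=51; F_rep = 27·(-6,-3)/45² = (-0.0800,-0.0400)
o2: d²=109 > ρ²=51 → inactive
o3: d²=100 > ρ²=51 → inactive
o4: d²=32 ≤ ρ²=51; F_rep = 27·(4,-4)/32² = (0.1055,-0.1055)
F = F_att + ΣF_rep = (-16.4745,-1.6455)
Δp = p'−p = (-4.1186,-0.4114); α = Δx/Fx = (-105437/25600) / (-105437/6400) = 1/4
check: Δy/Fy = (-10531/25600) / (-10531/6400) = 1/4 ✓

α = 1/4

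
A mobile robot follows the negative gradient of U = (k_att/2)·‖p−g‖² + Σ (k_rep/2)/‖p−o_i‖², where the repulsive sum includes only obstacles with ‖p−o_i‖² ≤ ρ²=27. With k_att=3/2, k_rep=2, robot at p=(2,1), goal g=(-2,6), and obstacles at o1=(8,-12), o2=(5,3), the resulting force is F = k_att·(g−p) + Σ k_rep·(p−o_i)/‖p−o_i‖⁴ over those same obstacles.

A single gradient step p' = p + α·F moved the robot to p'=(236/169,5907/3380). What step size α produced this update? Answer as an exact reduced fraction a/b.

F_att = 3/2·(g−p) = 3/2·(-4,5) = (-6.0000,7.5000)
o1: d²=205 > ρ²=27 → inactive
o2: d²=13 ≤ ρ²=27; F_rep = 2·(-3,-2)/13² = (-0.0355,-0.0237)
F = F_att + ΣF_rep = (-6.0355,7.4763)
Δp = p'−p = (-0.6036,0.7476); α = Δx/Fx = (-102/169) / (-1020/169) = 1/10
check: Δy/Fy = (2527/3380) / (2527/338) = 1/10 ✓

α = 1/10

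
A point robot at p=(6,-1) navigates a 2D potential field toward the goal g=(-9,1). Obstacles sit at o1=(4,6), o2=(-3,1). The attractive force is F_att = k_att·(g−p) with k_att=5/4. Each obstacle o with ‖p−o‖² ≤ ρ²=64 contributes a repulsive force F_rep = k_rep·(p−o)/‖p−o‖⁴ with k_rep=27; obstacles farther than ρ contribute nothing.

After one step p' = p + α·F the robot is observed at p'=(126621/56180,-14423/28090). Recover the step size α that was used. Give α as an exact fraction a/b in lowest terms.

α = 1/5

F_att = 5/4·(g−p) = 5/4·(-15,2) = (-18.7500,2.5000)
o1: d²=53 ≤ ρ²=64; F_rep = 27·(2,-7)/53² = (0.0192,-0.0673)
o2: d²=85 > ρ²=64 → inactive
F = F_att + ΣF_rep = (-18.7308,2.4327)
Δp = p'−p = (-3.7462,0.4865); α = Δx/Fx = (-210459/56180) / (-210459/11236) = 1/5
check: Δy/Fy = (13667/28090) / (13667/5618) = 1/5 ✓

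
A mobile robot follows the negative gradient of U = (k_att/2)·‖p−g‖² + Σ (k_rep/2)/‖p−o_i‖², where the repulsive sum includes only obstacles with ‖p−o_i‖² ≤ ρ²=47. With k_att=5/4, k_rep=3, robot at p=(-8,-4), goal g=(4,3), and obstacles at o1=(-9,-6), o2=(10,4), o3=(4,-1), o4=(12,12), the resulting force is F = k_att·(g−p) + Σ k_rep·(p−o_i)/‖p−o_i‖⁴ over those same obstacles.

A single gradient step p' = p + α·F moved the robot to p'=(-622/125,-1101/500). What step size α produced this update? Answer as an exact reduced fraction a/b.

F_att = 5/4·(g−p) = 5/4·(12,7) = (15.0000,8.7500)
o1: d²=5 ≤ ρ²=47; F_rep = 3·(1,2)/5² = (0.1200,0.2400)
o2: d²=388 > ρ²=47 → inactive
o3: d²=153 > ρ²=47 → inactive
o4: d²=656 > ρ²=47 → inactive
F = F_att + ΣF_rep = (15.1200,8.9900)
Δp = p'−p = (3.0240,1.7980); α = Δx/Fx = (378/125) / (378/25) = 1/5
check: Δy/Fy = (899/500) / (899/100) = 1/5 ✓

α = 1/5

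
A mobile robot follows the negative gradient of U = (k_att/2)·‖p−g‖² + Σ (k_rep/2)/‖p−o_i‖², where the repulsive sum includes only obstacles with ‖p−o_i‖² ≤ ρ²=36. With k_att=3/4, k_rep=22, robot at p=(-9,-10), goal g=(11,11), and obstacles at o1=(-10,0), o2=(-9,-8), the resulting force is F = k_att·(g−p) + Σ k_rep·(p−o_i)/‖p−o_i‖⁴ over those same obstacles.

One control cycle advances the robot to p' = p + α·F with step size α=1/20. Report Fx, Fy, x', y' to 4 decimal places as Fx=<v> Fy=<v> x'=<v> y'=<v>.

F_att = 3/4·(g−p) = 3/4·(20,21) = (15.0000,15.7500)
o1: d²=101 > ρ²=36 → inactive
o2: d²=4 ≤ ρ²=36; F_rep = 22·(0,-2)/4² = (0.0000,-2.7500)
F = F_att + ΣF_rep = (15.0000,13.0000)
p' = p + 1/20·F = (-8.2500,-9.3500)

Fx=15.0000 Fy=13.0000 x'=-8.2500 y'=-9.3500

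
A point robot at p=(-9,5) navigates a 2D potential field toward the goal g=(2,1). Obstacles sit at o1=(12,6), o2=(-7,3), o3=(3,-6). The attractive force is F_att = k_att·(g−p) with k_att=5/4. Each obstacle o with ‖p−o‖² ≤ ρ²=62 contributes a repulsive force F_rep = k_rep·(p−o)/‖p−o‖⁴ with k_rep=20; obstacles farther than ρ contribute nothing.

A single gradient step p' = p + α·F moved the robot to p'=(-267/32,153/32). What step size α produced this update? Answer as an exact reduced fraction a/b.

F_att = 5/4·(g−p) = 5/4·(11,-4) = (13.7500,-5.0000)
o1: d²=442 > ρ²=62 → inactive
o2: d²=8 ≤ ρ²=62; F_rep = 20·(-2,2)/8² = (-0.6250,0.6250)
o3: d²=265 > ρ²=62 → inactive
F = F_att + ΣF_rep = (13.1250,-4.3750)
Δp = p'−p = (0.6562,-0.2188); α = Δx/Fx = (21/32) / (105/8) = 1/20
check: Δy/Fy = (-7/32) / (-35/8) = 1/20 ✓

α = 1/20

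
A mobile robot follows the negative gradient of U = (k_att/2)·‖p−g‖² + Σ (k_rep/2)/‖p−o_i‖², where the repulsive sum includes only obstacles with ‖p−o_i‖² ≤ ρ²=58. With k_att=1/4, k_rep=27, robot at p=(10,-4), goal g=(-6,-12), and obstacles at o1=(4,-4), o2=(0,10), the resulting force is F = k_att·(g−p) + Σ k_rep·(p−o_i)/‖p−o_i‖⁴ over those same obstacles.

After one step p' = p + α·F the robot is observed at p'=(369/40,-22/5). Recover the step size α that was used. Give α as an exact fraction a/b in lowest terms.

F_att = 1/4·(g−p) = 1/4·(-16,-8) = (-4.0000,-2.0000)
o1: d²=36 ≤ ρ²=58; F_rep = 27·(6,0)/36² = (0.1250,0.0000)
o2: d²=296 > ρ²=58 → inactive
F = F_att + ΣF_rep = (-3.8750,-2.0000)
Δp = p'−p = (-0.7750,-0.4000); α = Δx/Fx = (-31/40) / (-31/8) = 1/5
check: Δy/Fy = (-2/5) / (-2) = 1/5 ✓

α = 1/5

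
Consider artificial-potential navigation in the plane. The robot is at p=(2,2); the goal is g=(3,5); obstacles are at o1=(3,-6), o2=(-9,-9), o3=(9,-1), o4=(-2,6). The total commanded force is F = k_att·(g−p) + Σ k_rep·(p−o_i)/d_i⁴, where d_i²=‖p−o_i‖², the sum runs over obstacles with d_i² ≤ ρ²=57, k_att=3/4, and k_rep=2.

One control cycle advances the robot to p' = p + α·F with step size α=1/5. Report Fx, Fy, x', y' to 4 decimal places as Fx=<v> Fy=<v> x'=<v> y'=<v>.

Fx=0.7578 Fy=2.2422 x'=2.1516 y'=2.4484

F_att = 3/4·(g−p) = 3/4·(1,3) = (0.7500,2.2500)
o1: d²=65 > ρ²=57 → inactive
o2: d²=242 > ρ²=57 → inactive
o3: d²=58 > ρ²=57 → inactive
o4: d²=32 ≤ ρ²=57; F_rep = 2·(4,-4)/32² = (0.0078,-0.0078)
F = F_att + ΣF_rep = (0.7578,2.2422)
p' = p + 1/5·F = (2.1516,2.4484)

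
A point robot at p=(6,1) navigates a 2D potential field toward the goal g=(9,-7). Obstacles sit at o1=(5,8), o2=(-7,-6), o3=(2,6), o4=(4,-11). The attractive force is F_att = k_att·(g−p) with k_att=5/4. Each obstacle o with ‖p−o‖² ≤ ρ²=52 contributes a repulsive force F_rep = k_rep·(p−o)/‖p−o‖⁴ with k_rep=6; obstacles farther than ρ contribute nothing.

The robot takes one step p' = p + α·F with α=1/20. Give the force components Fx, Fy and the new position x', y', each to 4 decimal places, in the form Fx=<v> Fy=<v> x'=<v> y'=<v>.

F_att = 5/4·(g−p) = 5/4·(3,-8) = (3.7500,-10.0000)
o1: d²=50 ≤ ρ²=52; F_rep = 6·(1,-7)/50² = (0.0024,-0.0168)
o2: d²=218 > ρ²=52 → inactive
o3: d²=41 ≤ ρ²=52; F_rep = 6·(4,-5)/41² = (0.0143,-0.0178)
o4: d²=148 > ρ²=52 → inactive
F = F_att + ΣF_rep = (3.7667,-10.0346)
p' = p + 1/20·F = (6.1883,0.4983)

Fx=3.7667 Fy=-10.0346 x'=6.1883 y'=0.4983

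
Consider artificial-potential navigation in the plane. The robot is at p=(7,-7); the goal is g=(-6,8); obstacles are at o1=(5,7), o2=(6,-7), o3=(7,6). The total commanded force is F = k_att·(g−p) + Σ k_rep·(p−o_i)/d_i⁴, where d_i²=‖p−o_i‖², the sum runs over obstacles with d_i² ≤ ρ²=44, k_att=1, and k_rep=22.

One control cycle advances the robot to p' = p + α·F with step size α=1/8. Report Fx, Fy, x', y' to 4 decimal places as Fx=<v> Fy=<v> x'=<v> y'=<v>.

Fx=9.0000 Fy=15.0000 x'=8.1250 y'=-5.1250

F_att = 1·(g−p) = 1·(-13,15) = (-13.0000,15.0000)
o1: d²=200 > ρ²=44 → inactive
o2: d²=1 ≤ ρ²=44; F_rep = 22·(1,0)/1² = (22.0000,0.0000)
o3: d²=169 > ρ²=44 → inactive
F = F_att + ΣF_rep = (9.0000,15.0000)
p' = p + 1/8·F = (8.1250,-5.1250)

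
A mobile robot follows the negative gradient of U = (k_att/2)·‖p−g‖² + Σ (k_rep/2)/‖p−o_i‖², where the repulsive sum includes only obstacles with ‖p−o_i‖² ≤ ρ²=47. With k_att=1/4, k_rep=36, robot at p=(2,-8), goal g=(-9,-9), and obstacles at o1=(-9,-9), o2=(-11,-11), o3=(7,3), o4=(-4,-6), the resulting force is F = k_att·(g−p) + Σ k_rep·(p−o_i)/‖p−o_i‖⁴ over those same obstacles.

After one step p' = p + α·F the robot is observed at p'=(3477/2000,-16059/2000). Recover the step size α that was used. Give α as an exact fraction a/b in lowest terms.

α = 1/10

F_att = 1/4·(g−p) = 1/4·(-11,-1) = (-2.7500,-0.2500)
o1: d²=122 > ρ²=47 → inactive
o2: d²=178 > ρ²=47 → inactive
o3: d²=146 > ρ²=47 → inactive
o4: d²=40 ≤ ρ²=47; F_rep = 36·(6,-2)/40² = (0.1350,-0.0450)
F = F_att + ΣF_rep = (-2.6150,-0.2950)
Δp = p'−p = (-0.2615,-0.0295); α = Δx/Fx = (-523/2000) / (-523/200) = 1/10
check: Δy/Fy = (-59/2000) / (-59/200) = 1/10 ✓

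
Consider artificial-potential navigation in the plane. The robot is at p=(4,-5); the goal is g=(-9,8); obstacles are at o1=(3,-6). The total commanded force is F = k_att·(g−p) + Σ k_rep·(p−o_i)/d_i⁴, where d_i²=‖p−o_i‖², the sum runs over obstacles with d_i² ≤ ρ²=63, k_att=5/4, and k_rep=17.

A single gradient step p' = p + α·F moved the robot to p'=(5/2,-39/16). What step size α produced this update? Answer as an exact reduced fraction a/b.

α = 1/8

F_att = 5/4·(g−p) = 5/4·(-13,13) = (-16.2500,16.2500)
o1: d²=2 ≤ ρ²=63; F_rep = 17·(1,1)/2² = (4.2500,4.2500)
F = F_att + ΣF_rep = (-12.0000,20.5000)
Δp = p'−p = (-1.5000,2.5625); α = Δx/Fx = (-3/2) / (-12) = 1/8
check: Δy/Fy = (41/16) / (41/2) = 1/8 ✓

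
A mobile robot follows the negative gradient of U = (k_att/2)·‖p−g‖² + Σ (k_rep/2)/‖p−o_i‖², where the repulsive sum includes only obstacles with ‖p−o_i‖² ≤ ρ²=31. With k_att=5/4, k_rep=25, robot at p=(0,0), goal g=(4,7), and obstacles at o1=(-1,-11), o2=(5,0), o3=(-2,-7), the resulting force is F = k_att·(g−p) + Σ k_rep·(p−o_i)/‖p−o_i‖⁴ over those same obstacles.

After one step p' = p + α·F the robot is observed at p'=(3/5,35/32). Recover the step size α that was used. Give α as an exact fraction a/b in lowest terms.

α = 1/8

F_att = 5/4·(g−p) = 5/4·(4,7) = (5.0000,8.7500)
o1: d²=122 > ρ²=31 → inactive
o2: d²=25 ≤ ρ²=31; F_rep = 25·(-5,0)/25² = (-0.2000,0.0000)
o3: d²=53 > ρ²=31 → inactive
F = F_att + ΣF_rep = (4.8000,8.7500)
Δp = p'−p = (0.6000,1.0938); α = Δx/Fx = (3/5) / (24/5) = 1/8
check: Δy/Fy = (35/32) / (35/4) = 1/8 ✓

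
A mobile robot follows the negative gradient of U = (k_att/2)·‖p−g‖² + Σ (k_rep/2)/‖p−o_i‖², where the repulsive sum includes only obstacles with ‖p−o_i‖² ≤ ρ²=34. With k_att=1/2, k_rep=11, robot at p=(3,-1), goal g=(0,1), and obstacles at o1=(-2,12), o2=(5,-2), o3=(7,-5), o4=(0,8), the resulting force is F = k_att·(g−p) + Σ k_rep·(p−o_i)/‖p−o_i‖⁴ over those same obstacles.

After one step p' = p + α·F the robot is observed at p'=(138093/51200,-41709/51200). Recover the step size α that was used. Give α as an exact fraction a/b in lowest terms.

F_att = 1/2·(g−p) = 1/2·(-3,2) = (-1.5000,1.0000)
o1: d²=194 > ρ²=34 → inactive
o2: d²=5 ≤ ρ²=34; F_rep = 11·(-2,1)/5² = (-0.8800,0.4400)
o3: d²=32 ≤ ρ²=34; F_rep = 11·(-4,4)/32² = (-0.0430,0.0430)
o4: d²=90 > ρ²=34 → inactive
F = F_att + ΣF_rep = (-2.4230,1.4830)
Δp = p'−p = (-0.3029,0.1854); α = Δx/Fx = (-15507/51200) / (-15507/6400) = 1/8
check: Δy/Fy = (9491/51200) / (9491/6400) = 1/8 ✓

α = 1/8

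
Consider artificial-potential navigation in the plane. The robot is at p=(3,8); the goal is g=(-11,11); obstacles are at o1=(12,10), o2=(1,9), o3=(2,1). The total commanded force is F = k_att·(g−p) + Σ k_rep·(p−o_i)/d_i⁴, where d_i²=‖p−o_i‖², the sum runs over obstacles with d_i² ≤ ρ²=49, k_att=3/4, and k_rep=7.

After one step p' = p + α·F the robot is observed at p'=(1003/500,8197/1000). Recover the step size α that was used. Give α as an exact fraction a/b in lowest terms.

F_att = 3/4·(g−p) = 3/4·(-14,3) = (-10.5000,2.2500)
o1: d²=85 > ρ²=49 → inactive
o2: d²=5 ≤ ρ²=49; F_rep = 7·(2,-1)/5² = (0.5600,-0.2800)
o3: d²=50 > ρ²=49 → inactive
F = F_att + ΣF_rep = (-9.9400,1.9700)
Δp = p'−p = (-0.9940,0.1970); α = Δx/Fx = (-497/500) / (-497/50) = 1/10
check: Δy/Fy = (197/1000) / (197/100) = 1/10 ✓

α = 1/10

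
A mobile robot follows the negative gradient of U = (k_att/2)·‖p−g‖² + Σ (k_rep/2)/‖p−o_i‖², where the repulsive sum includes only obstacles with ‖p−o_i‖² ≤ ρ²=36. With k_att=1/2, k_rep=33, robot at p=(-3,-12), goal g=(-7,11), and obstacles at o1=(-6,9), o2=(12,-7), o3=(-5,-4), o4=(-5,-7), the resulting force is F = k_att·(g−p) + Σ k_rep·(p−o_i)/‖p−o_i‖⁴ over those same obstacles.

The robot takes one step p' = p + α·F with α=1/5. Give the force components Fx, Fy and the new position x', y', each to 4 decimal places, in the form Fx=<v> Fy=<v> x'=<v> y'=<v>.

F_att = 1/2·(g−p) = 1/2·(-4,23) = (-2.0000,11.5000)
o1: d²=450 > ρ²=36 → inactive
o2: d²=250 > ρ²=36 → inactive
o3: d²=68 > ρ²=36 → inactive
o4: d²=29 ≤ ρ²=36; F_rep = 33·(2,-5)/29² = (0.0785,-0.1962)
F = F_att + ΣF_rep = (-1.9215,11.3038)
p' = p + 1/5·F = (-3.3843,-9.7392)

Fx=-1.9215 Fy=11.3038 x'=-3.3843 y'=-9.7392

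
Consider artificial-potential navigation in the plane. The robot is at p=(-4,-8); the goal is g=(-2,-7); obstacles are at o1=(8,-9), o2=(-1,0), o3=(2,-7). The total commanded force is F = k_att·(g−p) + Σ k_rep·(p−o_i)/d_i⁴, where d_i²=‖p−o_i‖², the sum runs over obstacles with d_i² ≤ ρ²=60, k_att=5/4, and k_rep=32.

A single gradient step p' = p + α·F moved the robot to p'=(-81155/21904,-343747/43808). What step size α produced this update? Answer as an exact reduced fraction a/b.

F_att = 5/4·(g−p) = 5/4·(2,1) = (2.5000,1.2500)
o1: d²=145 > ρ²=60 → inactive
o2: d²=73 > ρ²=60 → inactive
o3: d²=37 ≤ ρ²=60; F_rep = 32·(-6,-1)/37² = (-0.1402,-0.0234)
F = F_att + ΣF_rep = (2.3598,1.2266)
Δp = p'−p = (0.2950,0.1533); α = Δx/Fx = (6461/21904) / (6461/2738) = 1/8
check: Δy/Fy = (6717/43808) / (6717/5476) = 1/8 ✓

α = 1/8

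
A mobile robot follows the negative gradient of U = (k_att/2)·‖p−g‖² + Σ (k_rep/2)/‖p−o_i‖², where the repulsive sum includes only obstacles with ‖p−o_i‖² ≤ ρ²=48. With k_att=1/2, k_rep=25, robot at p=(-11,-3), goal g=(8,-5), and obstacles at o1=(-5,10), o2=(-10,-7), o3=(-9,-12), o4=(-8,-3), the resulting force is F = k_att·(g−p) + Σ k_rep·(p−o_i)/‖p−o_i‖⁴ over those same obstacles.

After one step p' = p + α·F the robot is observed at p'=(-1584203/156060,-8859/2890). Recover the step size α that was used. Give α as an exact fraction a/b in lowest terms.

α = 1/10

F_att = 1/2·(g−p) = 1/2·(19,-2) = (9.5000,-1.0000)
o1: d²=205 > ρ²=48 → inactive
o2: d²=17 ≤ ρ²=48; F_rep = 25·(-1,4)/17² = (-0.0865,0.3460)
o3: d²=85 > ρ²=48 → inactive
o4: d²=9 ≤ ρ²=48; F_rep = 25·(-3,0)/9² = (-0.9259,0.0000)
F = F_att + ΣF_rep = (8.4876,-0.6540)
Δp = p'−p = (0.8488,-0.0654); α = Δx/Fx = (132457/156060) / (132457/15606) = 1/10
check: Δy/Fy = (-189/2890) / (-189/289) = 1/10 ✓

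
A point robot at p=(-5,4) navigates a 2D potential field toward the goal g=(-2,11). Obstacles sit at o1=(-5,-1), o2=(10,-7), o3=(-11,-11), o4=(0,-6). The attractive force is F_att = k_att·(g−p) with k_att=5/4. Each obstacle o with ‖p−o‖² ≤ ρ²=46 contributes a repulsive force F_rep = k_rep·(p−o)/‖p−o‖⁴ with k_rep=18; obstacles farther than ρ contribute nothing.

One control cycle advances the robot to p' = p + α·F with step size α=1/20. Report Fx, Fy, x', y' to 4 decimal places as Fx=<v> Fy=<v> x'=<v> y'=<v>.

Fx=3.7500 Fy=8.8940 x'=-4.8125 y'=4.4447

F_att = 5/4·(g−p) = 5/4·(3,7) = (3.7500,8.7500)
o1: d²=25 ≤ ρ²=46; F_rep = 18·(0,5)/25² = (0.0000,0.1440)
o2: d²=346 > ρ²=46 → inactive
o3: d²=261 > ρ²=46 → inactive
o4: d²=125 > ρ²=46 → inactive
F = F_att + ΣF_rep = (3.7500,8.8940)
p' = p + 1/20·F = (-4.8125,4.4447)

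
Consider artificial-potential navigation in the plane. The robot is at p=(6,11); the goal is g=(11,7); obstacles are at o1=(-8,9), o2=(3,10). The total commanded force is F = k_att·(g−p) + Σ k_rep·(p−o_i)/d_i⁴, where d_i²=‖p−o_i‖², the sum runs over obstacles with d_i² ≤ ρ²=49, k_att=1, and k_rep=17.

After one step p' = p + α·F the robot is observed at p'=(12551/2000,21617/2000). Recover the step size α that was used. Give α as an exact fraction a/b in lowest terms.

α = 1/20

F_att = 1·(g−p) = 1·(5,-4) = (5.0000,-4.0000)
o1: d²=200 > ρ²=49 → inactive
o2: d²=10 ≤ ρ²=49; F_rep = 17·(3,1)/10² = (0.5100,0.1700)
F = F_att + ΣF_rep = (5.5100,-3.8300)
Δp = p'−p = (0.2755,-0.1915); α = Δx/Fx = (551/2000) / (551/100) = 1/20
check: Δy/Fy = (-383/2000) / (-383/100) = 1/20 ✓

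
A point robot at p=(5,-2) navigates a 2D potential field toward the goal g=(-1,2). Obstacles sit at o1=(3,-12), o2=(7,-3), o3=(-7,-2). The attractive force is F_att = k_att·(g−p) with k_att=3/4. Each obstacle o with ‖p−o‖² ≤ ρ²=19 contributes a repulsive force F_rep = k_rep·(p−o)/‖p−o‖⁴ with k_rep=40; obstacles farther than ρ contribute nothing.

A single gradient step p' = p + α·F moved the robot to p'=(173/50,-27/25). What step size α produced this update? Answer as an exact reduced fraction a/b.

F_att = 3/4·(g−p) = 3/4·(-6,4) = (-4.5000,3.0000)
o1: d²=104 > ρ²=19 → inactive
o2: d²=5 ≤ ρ²=19; F_rep = 40·(-2,1)/5² = (-3.2000,1.6000)
o3: d²=144 > ρ²=19 → inactive
F = F_att + ΣF_rep = (-7.7000,4.6000)
Δp = p'−p = (-1.5400,0.9200); α = Δx/Fx = (-77/50) / (-77/10) = 1/5
check: Δy/Fy = (23/25) / (23/5) = 1/5 ✓

α = 1/5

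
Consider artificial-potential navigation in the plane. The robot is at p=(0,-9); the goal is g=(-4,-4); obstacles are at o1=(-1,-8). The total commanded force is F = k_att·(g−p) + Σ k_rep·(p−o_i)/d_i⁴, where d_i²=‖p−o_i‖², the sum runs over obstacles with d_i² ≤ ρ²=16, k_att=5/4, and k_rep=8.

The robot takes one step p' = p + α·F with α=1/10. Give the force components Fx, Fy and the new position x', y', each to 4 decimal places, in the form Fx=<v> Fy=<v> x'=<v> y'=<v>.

F_att = 5/4·(g−p) = 5/4·(-4,5) = (-5.0000,6.2500)
o1: d²=2 ≤ ρ²=16; F_rep = 8·(1,-1)/2² = (2.0000,-2.0000)
F = F_att + ΣF_rep = (-3.0000,4.2500)
p' = p + 1/10·F = (-0.3000,-8.5750)

Fx=-3.0000 Fy=4.2500 x'=-0.3000 y'=-8.5750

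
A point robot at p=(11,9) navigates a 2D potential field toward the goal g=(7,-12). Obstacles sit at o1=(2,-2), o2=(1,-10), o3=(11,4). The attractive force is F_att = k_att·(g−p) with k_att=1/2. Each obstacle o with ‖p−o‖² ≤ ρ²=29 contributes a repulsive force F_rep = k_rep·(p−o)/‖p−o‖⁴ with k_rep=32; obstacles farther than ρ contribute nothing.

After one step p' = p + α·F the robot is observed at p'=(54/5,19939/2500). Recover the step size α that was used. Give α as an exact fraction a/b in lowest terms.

F_att = 1/2·(g−p) = 1/2·(-4,-21) = (-2.0000,-10.5000)
o1: d²=202 > ρ²=29 → inactive
o2: d²=461 > ρ²=29 → inactive
o3: d²=25 ≤ ρ²=29; F_rep = 32·(0,5)/25² = (0.0000,0.2560)
F = F_att + ΣF_rep = (-2.0000,-10.2440)
Δp = p'−p = (-0.2000,-1.0244); α = Δx/Fx = (-1/5) / (-2) = 1/10
check: Δy/Fy = (-2561/2500) / (-2561/250) = 1/10 ✓

α = 1/10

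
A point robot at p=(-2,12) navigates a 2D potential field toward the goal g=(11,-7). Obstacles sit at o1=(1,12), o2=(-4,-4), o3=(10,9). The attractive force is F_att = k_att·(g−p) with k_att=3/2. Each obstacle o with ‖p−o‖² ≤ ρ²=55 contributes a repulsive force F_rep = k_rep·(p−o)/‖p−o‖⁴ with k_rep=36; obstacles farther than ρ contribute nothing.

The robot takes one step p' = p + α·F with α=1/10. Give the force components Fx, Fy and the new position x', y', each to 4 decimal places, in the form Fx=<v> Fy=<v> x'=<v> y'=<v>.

Fx=18.1667 Fy=-28.5000 x'=-0.1833 y'=9.1500

F_att = 3/2·(g−p) = 3/2·(13,-19) = (19.5000,-28.5000)
o1: d²=9 ≤ ρ²=55; F_rep = 36·(-3,0)/9² = (-1.3333,0.0000)
o2: d²=260 > ρ²=55 → inactive
o3: d²=153 > ρ²=55 → inactive
F = F_att + ΣF_rep = (18.1667,-28.5000)
p' = p + 1/10·F = (-0.1833,9.1500)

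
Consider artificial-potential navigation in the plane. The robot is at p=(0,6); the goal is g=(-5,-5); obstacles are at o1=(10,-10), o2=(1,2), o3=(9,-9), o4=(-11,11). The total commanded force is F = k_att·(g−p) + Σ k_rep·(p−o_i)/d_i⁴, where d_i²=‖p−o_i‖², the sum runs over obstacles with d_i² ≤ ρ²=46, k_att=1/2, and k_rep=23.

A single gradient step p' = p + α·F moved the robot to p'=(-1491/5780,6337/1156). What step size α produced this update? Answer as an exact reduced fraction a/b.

F_att = 1/2·(g−p) = 1/2·(-5,-11) = (-2.5000,-5.5000)
o1: d²=356 > ρ²=46 → inactive
o2: d²=17 ≤ ρ²=46; F_rep = 23·(-1,4)/17² = (-0.0796,0.3183)
o3: d²=306 > ρ²=46 → inactive
o4: d²=146 > ρ²=46 → inactive
F = F_att + ΣF_rep = (-2.5796,-5.1817)
Δp = p'−p = (-0.2580,-0.5182); α = Δx/Fx = (-1491/5780) / (-1491/578) = 1/10
check: Δy/Fy = (-599/1156) / (-2995/578) = 1/10 ✓

α = 1/10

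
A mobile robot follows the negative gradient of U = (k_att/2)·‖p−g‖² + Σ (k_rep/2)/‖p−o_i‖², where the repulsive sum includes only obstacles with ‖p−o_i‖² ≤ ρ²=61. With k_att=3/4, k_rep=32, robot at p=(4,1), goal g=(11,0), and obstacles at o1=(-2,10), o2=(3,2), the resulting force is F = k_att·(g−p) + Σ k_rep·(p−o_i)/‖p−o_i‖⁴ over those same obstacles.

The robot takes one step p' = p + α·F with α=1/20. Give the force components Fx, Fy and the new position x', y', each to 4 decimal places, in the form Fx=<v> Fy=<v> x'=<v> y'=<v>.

F_att = 3/4·(g−p) = 3/4·(7,-1) = (5.2500,-0.7500)
o1: d²=117 > ρ²=61 → inactive
o2: d²=2 ≤ ρ²=61; F_rep = 32·(1,-1)/2² = (8.0000,-8.0000)
F = F_att + ΣF_rep = (13.2500,-8.7500)
p' = p + 1/20·F = (4.6625,0.5625)

Fx=13.2500 Fy=-8.7500 x'=4.6625 y'=0.5625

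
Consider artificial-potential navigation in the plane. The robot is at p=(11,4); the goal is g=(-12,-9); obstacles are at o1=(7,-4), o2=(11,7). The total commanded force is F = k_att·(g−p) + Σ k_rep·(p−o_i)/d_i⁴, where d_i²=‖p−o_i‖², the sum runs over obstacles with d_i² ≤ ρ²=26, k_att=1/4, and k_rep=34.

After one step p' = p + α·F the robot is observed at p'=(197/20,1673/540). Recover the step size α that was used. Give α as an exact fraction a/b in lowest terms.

α = 1/5

F_att = 1/4·(g−p) = 1/4·(-23,-13) = (-5.7500,-3.2500)
o1: d²=80 > ρ²=26 → inactive
o2: d²=9 ≤ ρ²=26; F_rep = 34·(0,-3)/9² = (0.0000,-1.2593)
F = F_att + ΣF_rep = (-5.7500,-4.5093)
Δp = p'−p = (-1.1500,-0.9019); α = Δx/Fx = (-23/20) / (-23/4) = 1/5
check: Δy/Fy = (-487/540) / (-487/108) = 1/5 ✓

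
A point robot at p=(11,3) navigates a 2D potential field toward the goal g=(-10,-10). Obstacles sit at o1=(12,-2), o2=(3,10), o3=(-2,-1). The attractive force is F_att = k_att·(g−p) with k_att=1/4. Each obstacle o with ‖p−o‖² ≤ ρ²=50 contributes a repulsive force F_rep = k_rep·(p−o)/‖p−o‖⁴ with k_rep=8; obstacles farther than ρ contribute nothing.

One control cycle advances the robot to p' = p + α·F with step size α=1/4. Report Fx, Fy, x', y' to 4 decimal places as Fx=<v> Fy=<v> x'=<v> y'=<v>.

Fx=-5.2618 Fy=-3.1908 x'=9.6845 y'=2.2023

F_att = 1/4·(g−p) = 1/4·(-21,-13) = (-5.2500,-3.2500)
o1: d²=26 ≤ ρ²=50; F_rep = 8·(-1,5)/26² = (-0.0118,0.0592)
o2: d²=113 > ρ²=50 → inactive
o3: d²=185 > ρ²=50 → inactive
F = F_att + ΣF_rep = (-5.2618,-3.1908)
p' = p + 1/4·F = (9.6845,2.2023)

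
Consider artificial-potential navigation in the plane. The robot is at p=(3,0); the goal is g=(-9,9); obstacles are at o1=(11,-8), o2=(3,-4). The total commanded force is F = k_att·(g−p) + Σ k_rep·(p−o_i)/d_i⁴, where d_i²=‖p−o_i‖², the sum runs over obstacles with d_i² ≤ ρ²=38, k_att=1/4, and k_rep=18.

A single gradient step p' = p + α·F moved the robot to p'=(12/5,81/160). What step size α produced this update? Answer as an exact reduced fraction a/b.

F_att = 1/4·(g−p) = 1/4·(-12,9) = (-3.0000,2.2500)
o1: d²=128 > ρ²=38 → inactive
o2: d²=16 ≤ ρ²=38; F_rep = 18·(0,4)/16² = (0.0000,0.2812)
F = F_att + ΣF_rep = (-3.0000,2.5312)
Δp = p'−p = (-0.6000,0.5062); α = Δx/Fx = (-3/5) / (-3) = 1/5
check: Δy/Fy = (81/160) / (81/32) = 1/5 ✓

α = 1/5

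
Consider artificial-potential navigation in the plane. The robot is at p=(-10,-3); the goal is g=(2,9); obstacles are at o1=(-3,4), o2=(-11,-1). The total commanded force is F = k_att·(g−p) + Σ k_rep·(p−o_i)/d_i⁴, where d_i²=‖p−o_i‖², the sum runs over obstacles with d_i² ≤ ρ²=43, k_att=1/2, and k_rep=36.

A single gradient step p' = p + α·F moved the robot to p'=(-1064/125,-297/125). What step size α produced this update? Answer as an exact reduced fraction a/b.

F_att = 1/2·(g−p) = 1/2·(12,12) = (6.0000,6.0000)
o1: d²=98 > ρ²=43 → inactive
o2: d²=5 ≤ ρ²=43; F_rep = 36·(1,-2)/5² = (1.4400,-2.8800)
F = F_att + ΣF_rep = (7.4400,3.1200)
Δp = p'−p = (1.4880,0.6240); α = Δx/Fx = (186/125) / (186/25) = 1/5
check: Δy/Fy = (78/125) / (78/25) = 1/5 ✓

α = 1/5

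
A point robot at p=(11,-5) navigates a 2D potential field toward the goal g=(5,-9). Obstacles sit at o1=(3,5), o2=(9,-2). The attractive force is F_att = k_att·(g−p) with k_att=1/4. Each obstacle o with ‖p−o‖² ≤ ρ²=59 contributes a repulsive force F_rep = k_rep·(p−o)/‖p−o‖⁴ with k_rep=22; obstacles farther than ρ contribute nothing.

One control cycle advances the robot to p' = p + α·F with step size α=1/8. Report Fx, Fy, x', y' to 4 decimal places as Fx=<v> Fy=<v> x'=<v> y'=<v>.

Fx=-1.2396 Fy=-1.3905 x'=10.8450 y'=-5.1738

F_att = 1/4·(g−p) = 1/4·(-6,-4) = (-1.5000,-1.0000)
o1: d²=164 > ρ²=59 → inactive
o2: d²=13 ≤ ρ²=59; F_rep = 22·(2,-3)/13² = (0.2604,-0.3905)
F = F_att + ΣF_rep = (-1.2396,-1.3905)
p' = p + 1/8·F = (10.8450,-5.1738)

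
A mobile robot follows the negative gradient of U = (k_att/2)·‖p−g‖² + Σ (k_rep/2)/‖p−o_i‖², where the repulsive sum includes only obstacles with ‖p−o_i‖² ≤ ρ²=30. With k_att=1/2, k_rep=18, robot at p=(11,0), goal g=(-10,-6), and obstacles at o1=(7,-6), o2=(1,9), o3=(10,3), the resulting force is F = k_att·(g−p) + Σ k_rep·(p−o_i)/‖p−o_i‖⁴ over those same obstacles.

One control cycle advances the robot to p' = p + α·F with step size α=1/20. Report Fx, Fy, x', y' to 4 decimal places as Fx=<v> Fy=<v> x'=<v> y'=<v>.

F_att = 1/2·(g−p) = 1/2·(-21,-6) = (-10.5000,-3.0000)
o1: d²=52 > ρ²=30 → inactive
o2: d²=181 > ρ²=30 → inactive
o3: d²=10 ≤ ρ²=30; F_rep = 18·(1,-3)/10² = (0.1800,-0.5400)
F = F_att + ΣF_rep = (-10.3200,-3.5400)
p' = p + 1/20·F = (10.4840,-0.1770)

Fx=-10.3200 Fy=-3.5400 x'=10.4840 y'=-0.1770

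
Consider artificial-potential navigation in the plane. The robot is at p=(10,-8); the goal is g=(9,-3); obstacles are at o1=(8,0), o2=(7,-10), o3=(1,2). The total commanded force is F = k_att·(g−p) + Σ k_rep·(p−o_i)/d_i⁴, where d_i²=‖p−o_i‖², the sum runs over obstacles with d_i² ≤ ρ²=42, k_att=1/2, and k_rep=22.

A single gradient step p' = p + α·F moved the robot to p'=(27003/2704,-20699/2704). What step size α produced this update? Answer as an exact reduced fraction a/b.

α = 1/8

F_att = 1/2·(g−p) = 1/2·(-1,5) = (-0.5000,2.5000)
o1: d²=68 > ρ²=42 → inactive
o2: d²=13 ≤ ρ²=42; F_rep = 22·(3,2)/13² = (0.3905,0.2604)
o3: d²=181 > ρ²=42 → inactive
F = F_att + ΣF_rep = (-0.1095,2.7604)
Δp = p'−p = (-0.0137,0.3450); α = Δx/Fx = (-37/2704) / (-37/338) = 1/8
check: Δy/Fy = (933/2704) / (933/338) = 1/8 ✓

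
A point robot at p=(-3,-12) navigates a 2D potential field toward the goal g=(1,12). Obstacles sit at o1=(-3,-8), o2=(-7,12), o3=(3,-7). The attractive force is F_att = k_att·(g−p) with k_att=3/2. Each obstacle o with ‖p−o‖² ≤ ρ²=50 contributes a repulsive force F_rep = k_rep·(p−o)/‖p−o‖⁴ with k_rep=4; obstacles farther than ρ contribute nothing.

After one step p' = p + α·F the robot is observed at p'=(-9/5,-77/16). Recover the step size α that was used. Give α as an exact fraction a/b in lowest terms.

F_att = 3/2·(g−p) = 3/2·(4,24) = (6.0000,36.0000)
o1: d²=16 ≤ ρ²=50; F_rep = 4·(0,-4)/16² = (0.0000,-0.0625)
o2: d²=592 > ρ²=50 → inactive
o3: d²=61 > ρ²=50 → inactive
F = F_att + ΣF_rep = (6.0000,35.9375)
Δp = p'−p = (1.2000,7.1875); α = Δx/Fx = (6/5) / (6) = 1/5
check: Δy/Fy = (115/16) / (575/16) = 1/5 ✓

α = 1/5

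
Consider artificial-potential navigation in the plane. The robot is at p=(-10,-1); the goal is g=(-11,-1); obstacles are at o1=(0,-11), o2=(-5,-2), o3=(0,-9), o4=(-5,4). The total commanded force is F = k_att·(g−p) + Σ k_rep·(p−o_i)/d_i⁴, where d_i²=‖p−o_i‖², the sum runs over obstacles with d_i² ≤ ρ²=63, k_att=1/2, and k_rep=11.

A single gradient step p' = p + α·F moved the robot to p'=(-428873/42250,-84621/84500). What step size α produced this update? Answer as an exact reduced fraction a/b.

F_att = 1/2·(g−p) = 1/2·(-1,0) = (-0.5000,0.0000)
o1: d²=200 > ρ²=63 → inactive
o2: d²=26 ≤ ρ²=63; F_rep = 11·(-5,1)/26² = (-0.0814,0.0163)
o3: d²=164 > ρ²=63 → inactive
o4: d²=50 ≤ ρ²=63; F_rep = 11·(-5,-5)/50² = (-0.0220,-0.0220)
F = F_att + ΣF_rep = (-0.6034,-0.0057)
Δp = p'−p = (-0.1508,-0.0014); α = Δx/Fx = (-6373/42250) / (-12746/21125) = 1/4
check: Δy/Fy = (-121/84500) / (-121/21125) = 1/4 ✓

α = 1/4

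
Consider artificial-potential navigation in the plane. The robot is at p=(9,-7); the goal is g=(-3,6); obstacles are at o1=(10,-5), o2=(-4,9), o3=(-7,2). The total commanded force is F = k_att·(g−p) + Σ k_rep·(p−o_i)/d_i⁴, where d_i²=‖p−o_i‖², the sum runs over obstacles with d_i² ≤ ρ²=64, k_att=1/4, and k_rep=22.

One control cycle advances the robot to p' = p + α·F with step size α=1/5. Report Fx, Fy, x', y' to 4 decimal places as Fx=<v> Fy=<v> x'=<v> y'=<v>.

F_att = 1/4·(g−p) = 1/4·(-12,13) = (-3.0000,3.2500)
o1: d²=5 ≤ ρ²=64; F_rep = 22·(-1,-2)/5² = (-0.8800,-1.7600)
o2: d²=425 > ρ²=64 → inactive
o3: d²=337 > ρ²=64 → inactive
F = F_att + ΣF_rep = (-3.8800,1.4900)
p' = p + 1/5·F = (8.2240,-6.7020)

Fx=-3.8800 Fy=1.4900 x'=8.2240 y'=-6.7020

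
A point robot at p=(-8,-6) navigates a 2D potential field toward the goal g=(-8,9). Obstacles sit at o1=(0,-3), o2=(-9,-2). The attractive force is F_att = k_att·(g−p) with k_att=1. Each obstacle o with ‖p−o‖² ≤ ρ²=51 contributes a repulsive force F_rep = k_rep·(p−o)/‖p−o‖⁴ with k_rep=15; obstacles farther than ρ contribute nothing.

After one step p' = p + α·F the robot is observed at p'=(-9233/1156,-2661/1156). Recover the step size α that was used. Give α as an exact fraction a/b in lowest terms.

α = 1/4

F_att = 1·(g−p) = 1·(0,15) = (0.0000,15.0000)
o1: d²=73 > ρ²=51 → inactive
o2: d²=17 ≤ ρ²=51; F_rep = 15·(1,-4)/17² = (0.0519,-0.2076)
F = F_att + ΣF_rep = (0.0519,14.7924)
Δp = p'−p = (0.0130,3.6981); α = Δx/Fx = (15/1156) / (15/289) = 1/4
check: Δy/Fy = (4275/1156) / (4275/289) = 1/4 ✓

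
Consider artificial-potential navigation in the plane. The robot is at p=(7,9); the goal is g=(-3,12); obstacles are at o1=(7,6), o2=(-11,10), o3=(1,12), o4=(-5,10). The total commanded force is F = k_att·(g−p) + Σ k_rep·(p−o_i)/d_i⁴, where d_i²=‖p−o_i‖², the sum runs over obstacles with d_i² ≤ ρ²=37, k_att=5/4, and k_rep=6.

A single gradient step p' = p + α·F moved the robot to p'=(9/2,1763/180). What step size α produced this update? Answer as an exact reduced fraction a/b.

α = 1/5

F_att = 5/4·(g−p) = 5/4·(-10,3) = (-12.5000,3.7500)
o1: d²=9 ≤ ρ²=37; F_rep = 6·(0,3)/9² = (0.0000,0.2222)
o2: d²=325 > ρ²=37 → inactive
o3: d²=45 > ρ²=37 → inactive
o4: d²=145 > ρ²=37 → inactive
F = F_att + ΣF_rep = (-12.5000,3.9722)
Δp = p'−p = (-2.5000,0.7944); α = Δx/Fx = (-5/2) / (-25/2) = 1/5
check: Δy/Fy = (143/180) / (143/36) = 1/5 ✓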